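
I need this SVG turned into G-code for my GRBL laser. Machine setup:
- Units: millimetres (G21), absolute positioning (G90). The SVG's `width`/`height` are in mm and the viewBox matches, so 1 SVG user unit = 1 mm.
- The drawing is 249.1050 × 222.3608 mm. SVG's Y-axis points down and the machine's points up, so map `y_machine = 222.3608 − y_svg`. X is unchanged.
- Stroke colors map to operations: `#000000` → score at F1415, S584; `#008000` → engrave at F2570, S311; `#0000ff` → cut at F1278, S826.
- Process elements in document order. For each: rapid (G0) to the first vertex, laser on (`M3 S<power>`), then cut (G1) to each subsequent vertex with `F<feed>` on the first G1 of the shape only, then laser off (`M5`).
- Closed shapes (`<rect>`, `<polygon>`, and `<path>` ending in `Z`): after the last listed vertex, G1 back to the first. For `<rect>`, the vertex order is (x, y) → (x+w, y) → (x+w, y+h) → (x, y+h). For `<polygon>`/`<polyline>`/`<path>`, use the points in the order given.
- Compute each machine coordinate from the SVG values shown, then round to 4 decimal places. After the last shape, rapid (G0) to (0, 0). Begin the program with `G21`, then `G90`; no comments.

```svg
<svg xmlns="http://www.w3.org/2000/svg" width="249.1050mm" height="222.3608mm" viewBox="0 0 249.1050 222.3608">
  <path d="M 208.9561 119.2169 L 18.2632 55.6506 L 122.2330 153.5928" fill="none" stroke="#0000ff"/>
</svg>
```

viewBox `0 0 249.1050 222.3608` with mm width/height → 1 unit = 1 mm. Flip: y_m = 222.3608 − y_svg.

**Shape 1** — `<path>` open polyline, stroke `#0000ff` → cut (S826, F1278). Machine vertices: (208.9561,103.1439) → (18.2632,166.7102) → (122.2330,68.7680). Open path.

G21
G90
G0 X208.9561 Y103.1439
M3 S826
G1 X18.2632 Y166.7102 F1278
G1 X122.2330 Y68.7680
M5
G0 X0.0000 Y0.0000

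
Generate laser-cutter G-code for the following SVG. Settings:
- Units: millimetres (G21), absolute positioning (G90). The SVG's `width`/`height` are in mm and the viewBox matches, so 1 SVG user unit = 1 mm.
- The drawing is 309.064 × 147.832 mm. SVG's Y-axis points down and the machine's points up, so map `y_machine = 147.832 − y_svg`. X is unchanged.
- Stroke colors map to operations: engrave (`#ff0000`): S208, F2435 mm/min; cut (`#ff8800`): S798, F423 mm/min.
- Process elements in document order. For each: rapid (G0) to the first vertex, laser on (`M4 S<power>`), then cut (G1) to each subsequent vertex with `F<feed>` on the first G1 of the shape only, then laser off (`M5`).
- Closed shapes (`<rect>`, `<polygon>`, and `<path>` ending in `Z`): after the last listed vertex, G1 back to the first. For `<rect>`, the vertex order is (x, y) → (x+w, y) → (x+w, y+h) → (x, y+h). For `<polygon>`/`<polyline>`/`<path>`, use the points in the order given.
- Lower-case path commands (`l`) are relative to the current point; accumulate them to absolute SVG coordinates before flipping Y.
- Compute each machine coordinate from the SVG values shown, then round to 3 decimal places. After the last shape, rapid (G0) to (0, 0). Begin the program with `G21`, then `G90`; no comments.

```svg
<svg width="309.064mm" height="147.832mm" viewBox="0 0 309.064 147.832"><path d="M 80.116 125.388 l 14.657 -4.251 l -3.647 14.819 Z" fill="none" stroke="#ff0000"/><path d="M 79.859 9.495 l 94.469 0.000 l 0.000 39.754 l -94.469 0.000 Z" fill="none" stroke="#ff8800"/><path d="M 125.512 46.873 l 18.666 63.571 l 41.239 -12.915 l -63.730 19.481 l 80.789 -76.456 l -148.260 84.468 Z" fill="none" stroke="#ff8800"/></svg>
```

viewBox `0 0 309.064 147.832` with mm width/height → 1 unit = 1 mm. Flip: y_m = 147.832 − y_svg.

**Shape 1** — `<path>` regular polygon, stroke `#ff0000` → engrave (S208, F2435). Machine vertices: (80.116,22.444) → (94.773,26.695) → (91.126,11.876) → (80.116,22.444). Closed: final G1 returns to the first vertex.

**Shape 2** — `<path>` rectangle, stroke `#ff8800` → cut (S798, F423). Machine vertices: (79.859,138.337) → (174.328,138.337) → (174.328,98.583) → (79.859,98.583) → (79.859,138.337). Closed: final G1 returns to the first vertex.

**Shape 3** — `<path>` closed polygon, stroke `#ff8800` → cut (S798, F423). Machine vertices: (125.512,100.959) → (144.178,37.388) → (185.417,50.303) → (121.687,30.822) → (202.476,107.278) → (54.216,22.810) → (125.512,100.959). Closed: final G1 returns to the first vertex.

G21
G90
G0 X80.116 Y22.444
M4 S208
G1 X94.773 Y26.695 F2435
G1 X91.126 Y11.876
G1 X80.116 Y22.444
M5
G0 X79.859 Y138.337
M4 S798
G1 X174.328 Y138.337 F423
G1 X174.328 Y98.583
G1 X79.859 Y98.583
G1 X79.859 Y138.337
M5
G0 X125.512 Y100.959
M4 S798
G1 X144.178 Y37.388 F423
G1 X185.417 Y50.303
G1 X121.687 Y30.822
G1 X202.476 Y107.278
G1 X54.216 Y22.810
G1 X125.512 Y100.959
M5
G0 X0.000 Y0.000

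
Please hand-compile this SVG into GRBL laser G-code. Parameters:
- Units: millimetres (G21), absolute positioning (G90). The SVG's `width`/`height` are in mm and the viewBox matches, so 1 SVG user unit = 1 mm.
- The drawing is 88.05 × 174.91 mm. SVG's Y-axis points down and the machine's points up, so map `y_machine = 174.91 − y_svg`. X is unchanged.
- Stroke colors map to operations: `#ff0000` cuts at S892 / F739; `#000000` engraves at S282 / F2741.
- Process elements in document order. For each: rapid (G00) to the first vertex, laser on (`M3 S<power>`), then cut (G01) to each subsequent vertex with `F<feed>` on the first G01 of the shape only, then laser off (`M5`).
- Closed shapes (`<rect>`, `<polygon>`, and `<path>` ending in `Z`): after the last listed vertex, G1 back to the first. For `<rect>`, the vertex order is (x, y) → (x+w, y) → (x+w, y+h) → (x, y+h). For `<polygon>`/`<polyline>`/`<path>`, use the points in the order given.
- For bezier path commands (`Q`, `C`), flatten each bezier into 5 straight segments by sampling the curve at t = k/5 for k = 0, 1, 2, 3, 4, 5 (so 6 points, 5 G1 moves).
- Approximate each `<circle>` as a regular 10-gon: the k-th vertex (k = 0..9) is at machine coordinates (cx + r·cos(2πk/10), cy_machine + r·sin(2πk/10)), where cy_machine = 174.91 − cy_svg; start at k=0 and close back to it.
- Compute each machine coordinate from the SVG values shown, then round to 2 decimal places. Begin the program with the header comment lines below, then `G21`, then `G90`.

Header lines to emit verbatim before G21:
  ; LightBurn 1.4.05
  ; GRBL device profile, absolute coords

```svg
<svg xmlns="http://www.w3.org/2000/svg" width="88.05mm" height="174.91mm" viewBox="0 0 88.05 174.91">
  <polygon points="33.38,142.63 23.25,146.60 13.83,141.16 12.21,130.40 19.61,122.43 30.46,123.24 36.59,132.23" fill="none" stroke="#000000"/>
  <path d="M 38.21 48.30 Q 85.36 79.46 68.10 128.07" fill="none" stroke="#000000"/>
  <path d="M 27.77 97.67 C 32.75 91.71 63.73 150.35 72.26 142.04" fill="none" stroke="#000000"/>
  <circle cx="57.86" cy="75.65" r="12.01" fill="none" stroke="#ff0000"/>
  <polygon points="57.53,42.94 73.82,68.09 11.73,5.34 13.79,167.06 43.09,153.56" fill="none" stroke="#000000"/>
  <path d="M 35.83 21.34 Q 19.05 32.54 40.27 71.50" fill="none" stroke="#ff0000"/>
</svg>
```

Since the viewBox matches the mm dimensions, user units are millimetres directly. The only transform is the Y-flip y_m = 174.91 − y_svg.

Shape 1 is a regular polygon drawn with `<polygon>`. Its stroke #000000 means engrave at S282, F2741. After flipping Y the toolpath is (33.38,32.28) → (23.25,28.31) → (13.83,33.75) → (12.21,44.51) → (19.61,52.48) → (30.46,51.67) → (36.59,42.68) → (33.38,32.28), returning to the start.

Shape 2 is a quadratic bezier drawn with `<path>`. Its stroke #000000 means engrave at S282, F2741. After flipping Y the toolpath is (38.21,126.61) → (54.49,113.45) → (65.62,98.89) → (71.60,82.94) → (72.43,65.59) → (68.10,46.84).

Shape 3 is a cubic bezier drawn with `<path>`. Its stroke #000000 means engrave at S282, F2741. After flipping Y the toolpath is (27.77,77.24) → (33.49,74.12) → (43.13,61.80) → (54.35,46.61) → (64.84,34.87) → (72.26,32.87).

Shape 4 is a circle drawn with `<circle>`. Its stroke #ff0000 means cut at S892, F739. After flipping Y the toolpath is (69.87,99.26) → (67.58,106.32) → (61.57,110.68) → (54.15,110.68) → (48.14,106.32) → (45.85,99.26) → (48.14,92.20) → (54.15,87.84) → (61.57,87.84) → (67.58,92.20) → (69.87,99.26), returning to the start.

Shape 5 is a closed polygon drawn with `<polygon>`. Its stroke #000000 means engrave at S282, F2741. After flipping Y the toolpath is (57.53,131.97) → (73.82,106.82) → (11.73,169.57) → (13.79,7.85) → (43.09,21.35) → (57.53,131.97), returning to the start.

Shape 6 is a quadratic bezier drawn with `<path>`. Its stroke #ff0000 means cut at S892, F739. After flipping Y the toolpath is (35.83,153.57) → (30.64,147.98) → (28.49,140.17) → (29.37,130.14) → (33.30,117.88) → (40.27,103.41).

; LightBurn 1.4.05
; GRBL device profile, absolute coords
G21
G90
G00 X33.38 Y32.28
M3 S282
G01 X23.25 Y28.31 F2741
G01 X13.83 Y33.75
G01 X12.21 Y44.51
G01 X19.61 Y52.48
G01 X30.46 Y51.67
G01 X36.59 Y42.68
G01 X33.38 Y32.28
M5
G00 X38.21 Y126.61
M3 S282
G01 X54.49 Y113.45 F2741
G01 X65.62 Y98.89
G01 X71.60 Y82.94
G01 X72.43 Y65.59
G01 X68.10 Y46.84
M5
G00 X27.77 Y77.24
M3 S282
G01 X33.49 Y74.12 F2741
G01 X43.13 Y61.80
G01 X54.35 Y46.61
G01 X64.84 Y34.87
G01 X72.26 Y32.87
M5
G00 X69.87 Y99.26
M3 S892
G01 X67.58 Y106.32 F739
G01 X61.57 Y110.68
G01 X54.15 Y110.68
G01 X48.14 Y106.32
G01 X45.85 Y99.26
G01 X48.14 Y92.20
G01 X54.15 Y87.84
G01 X61.57 Y87.84
G01 X67.58 Y92.20
G01 X69.87 Y99.26
M5
G00 X57.53 Y131.97
M3 S282
G01 X73.82 Y106.82 F2741
G01 X11.73 Y169.57
G01 X13.79 Y7.85
G01 X43.09 Y21.35
G01 X57.53 Y131.97
M5
G00 X35.83 Y153.57
M3 S892
G01 X30.64 Y147.98 F739
G01 X28.49 Y140.17
G01 X29.37 Y130.14
G01 X33.30 Y117.88
G01 X40.27 Y103.41
M5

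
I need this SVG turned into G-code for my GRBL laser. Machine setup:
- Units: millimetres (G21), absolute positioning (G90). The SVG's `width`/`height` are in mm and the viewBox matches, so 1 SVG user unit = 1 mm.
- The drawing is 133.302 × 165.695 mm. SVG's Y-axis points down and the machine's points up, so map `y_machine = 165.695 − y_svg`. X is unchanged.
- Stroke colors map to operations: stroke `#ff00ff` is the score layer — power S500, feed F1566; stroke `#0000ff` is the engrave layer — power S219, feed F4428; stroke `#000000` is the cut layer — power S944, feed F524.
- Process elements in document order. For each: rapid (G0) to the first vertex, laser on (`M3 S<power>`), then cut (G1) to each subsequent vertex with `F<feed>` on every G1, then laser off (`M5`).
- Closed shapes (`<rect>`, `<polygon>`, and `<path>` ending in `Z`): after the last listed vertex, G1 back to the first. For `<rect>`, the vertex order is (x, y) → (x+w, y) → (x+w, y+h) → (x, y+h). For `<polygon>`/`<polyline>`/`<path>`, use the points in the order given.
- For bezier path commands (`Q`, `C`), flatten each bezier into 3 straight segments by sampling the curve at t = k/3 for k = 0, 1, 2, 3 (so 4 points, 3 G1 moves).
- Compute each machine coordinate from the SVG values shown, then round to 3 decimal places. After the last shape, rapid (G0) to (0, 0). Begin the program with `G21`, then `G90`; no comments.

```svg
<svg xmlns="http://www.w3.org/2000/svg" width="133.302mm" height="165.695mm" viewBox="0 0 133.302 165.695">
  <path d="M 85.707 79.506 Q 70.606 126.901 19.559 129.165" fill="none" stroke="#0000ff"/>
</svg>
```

G21
G90
G0 X85.707 Y86.189
M3 S219
G1 X71.646 Y59.607 F4428
G1 X49.596 Y43.054 F4428
G1 X19.559 Y36.530 F4428
M5
G0 X0.000 Y0.000

Since the viewBox matches the mm dimensions, user units are millimetres directly. The only transform is the Y-flip y_m = 165.695 − y_svg.

Shape 1 is a quadratic bezier drawn with `<path>`. Its stroke #0000ff means engrave at S219, F4428. After flipping Y the toolpath is (85.707,86.189) → (71.646,59.607) → (49.596,43.054) → (19.559,36.530).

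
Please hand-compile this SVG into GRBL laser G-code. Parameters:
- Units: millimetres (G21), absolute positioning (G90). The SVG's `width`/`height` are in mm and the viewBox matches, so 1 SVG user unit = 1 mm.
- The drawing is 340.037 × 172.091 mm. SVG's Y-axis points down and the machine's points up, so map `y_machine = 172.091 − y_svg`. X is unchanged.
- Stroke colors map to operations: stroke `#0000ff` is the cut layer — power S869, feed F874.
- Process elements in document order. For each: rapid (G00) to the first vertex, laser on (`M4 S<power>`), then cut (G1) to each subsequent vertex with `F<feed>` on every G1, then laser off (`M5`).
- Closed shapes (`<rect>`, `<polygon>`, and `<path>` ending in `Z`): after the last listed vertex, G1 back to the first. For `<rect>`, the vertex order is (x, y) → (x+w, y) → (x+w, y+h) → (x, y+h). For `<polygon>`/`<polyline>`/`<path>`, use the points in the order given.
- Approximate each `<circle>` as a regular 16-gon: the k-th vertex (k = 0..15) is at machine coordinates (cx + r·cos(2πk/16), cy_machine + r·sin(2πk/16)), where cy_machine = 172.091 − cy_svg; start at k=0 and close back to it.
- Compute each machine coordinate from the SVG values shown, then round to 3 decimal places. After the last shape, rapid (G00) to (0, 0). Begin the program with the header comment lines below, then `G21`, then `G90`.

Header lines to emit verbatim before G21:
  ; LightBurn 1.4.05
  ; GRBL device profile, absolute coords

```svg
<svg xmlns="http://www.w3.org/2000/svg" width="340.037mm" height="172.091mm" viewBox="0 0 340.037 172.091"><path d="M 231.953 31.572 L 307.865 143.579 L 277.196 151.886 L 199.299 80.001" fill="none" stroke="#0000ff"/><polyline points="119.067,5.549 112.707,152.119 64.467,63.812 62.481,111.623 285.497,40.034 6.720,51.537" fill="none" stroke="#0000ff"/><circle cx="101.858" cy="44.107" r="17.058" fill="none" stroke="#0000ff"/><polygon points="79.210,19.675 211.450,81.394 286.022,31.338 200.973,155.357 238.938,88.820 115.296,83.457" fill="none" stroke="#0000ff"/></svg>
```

; LightBurn 1.4.05
; GRBL device profile, absolute coords
G21
G90
G00 X231.953 Y140.519
M4 S869
G1 X307.865 Y28.512 F874
G1 X277.196 Y20.205 F874
G1 X199.299 Y92.090 F874
M5
G00 X119.067 Y166.542
M4 S869
G1 X112.707 Y19.972 F874
G1 X64.467 Y108.279 F874
G1 X62.481 Y60.468 F874
G1 X285.497 Y132.057 F874
G1 X6.720 Y120.554 F874
M5
G00 X118.916 Y127.984
M4 S869
G1 X117.618 Y134.512 F874
G1 X113.920 Y140.046 F874
G1 X108.386 Y143.744 F874
G1 X101.858 Y145.042 F874
G1 X95.330 Y143.744 F874
G1 X89.796 Y140.046 F874
G1 X86.098 Y134.512 F874
G1 X84.800 Y127.984 F874
G1 X86.098 Y121.456 F874
G1 X89.796 Y115.922 F874
G1 X95.330 Y112.224 F874
G1 X101.858 Y110.926 F874
G1 X108.386 Y112.224 F874
G1 X113.920 Y115.922 F874
G1 X117.618 Y121.456 F874
G1 X118.916 Y127.984 F874
M5
G00 X79.210 Y152.416
M4 S869
G1 X211.450 Y90.697 F874
G1 X286.022 Y140.753 F874
G1 X200.973 Y16.734 F874
G1 X238.938 Y83.271 F874
G1 X115.296 Y88.634 F874
G1 X79.210 Y152.416 F874
M5
G00 X0.000 Y0.000

Since the viewBox matches the mm dimensions, user units are millimetres directly. The only transform is the Y-flip y_m = 172.091 − y_svg.

Shape 1 is a open polyline drawn with `<path>`. Its stroke #0000ff means cut at S869, F874. After flipping Y the toolpath is (231.953,140.519) → (307.865,28.512) → (277.196,20.205) → (199.299,92.090).

Shape 2 is a open polyline drawn with `<polyline>`. Its stroke #0000ff means cut at S869, F874. After flipping Y the toolpath is (119.067,166.542) → (112.707,19.972) → (64.467,108.279) → (62.481,60.468) → (285.497,132.057) → (6.720,120.554).

Shape 3 is a circle drawn with `<circle>`. Its stroke #0000ff means cut at S869, F874. After flipping Y the toolpath is (118.916,127.984) → (117.618,134.512) → (113.920,140.046) → (108.386,143.744) → (101.858,145.042) → (95.330,143.744) → (89.796,140.046) → (86.098,134.512) → (84.800,127.984) → (86.098,121.456) → (89.796,115.922) → (95.330,112.224) → (101.858,110.926) → (108.386,112.224) → (113.920,115.922) → (117.618,121.456) → (118.916,127.984), returning to the start.

Shape 4 is a closed polygon drawn with `<polygon>`. Its stroke #0000ff means cut at S869, F874. After flipping Y the toolpath is (79.210,152.416) → (211.450,90.697) → (286.022,140.753) → (200.973,16.734) → (238.938,83.271) → (115.296,88.634) → (79.210,152.416), returning to the start.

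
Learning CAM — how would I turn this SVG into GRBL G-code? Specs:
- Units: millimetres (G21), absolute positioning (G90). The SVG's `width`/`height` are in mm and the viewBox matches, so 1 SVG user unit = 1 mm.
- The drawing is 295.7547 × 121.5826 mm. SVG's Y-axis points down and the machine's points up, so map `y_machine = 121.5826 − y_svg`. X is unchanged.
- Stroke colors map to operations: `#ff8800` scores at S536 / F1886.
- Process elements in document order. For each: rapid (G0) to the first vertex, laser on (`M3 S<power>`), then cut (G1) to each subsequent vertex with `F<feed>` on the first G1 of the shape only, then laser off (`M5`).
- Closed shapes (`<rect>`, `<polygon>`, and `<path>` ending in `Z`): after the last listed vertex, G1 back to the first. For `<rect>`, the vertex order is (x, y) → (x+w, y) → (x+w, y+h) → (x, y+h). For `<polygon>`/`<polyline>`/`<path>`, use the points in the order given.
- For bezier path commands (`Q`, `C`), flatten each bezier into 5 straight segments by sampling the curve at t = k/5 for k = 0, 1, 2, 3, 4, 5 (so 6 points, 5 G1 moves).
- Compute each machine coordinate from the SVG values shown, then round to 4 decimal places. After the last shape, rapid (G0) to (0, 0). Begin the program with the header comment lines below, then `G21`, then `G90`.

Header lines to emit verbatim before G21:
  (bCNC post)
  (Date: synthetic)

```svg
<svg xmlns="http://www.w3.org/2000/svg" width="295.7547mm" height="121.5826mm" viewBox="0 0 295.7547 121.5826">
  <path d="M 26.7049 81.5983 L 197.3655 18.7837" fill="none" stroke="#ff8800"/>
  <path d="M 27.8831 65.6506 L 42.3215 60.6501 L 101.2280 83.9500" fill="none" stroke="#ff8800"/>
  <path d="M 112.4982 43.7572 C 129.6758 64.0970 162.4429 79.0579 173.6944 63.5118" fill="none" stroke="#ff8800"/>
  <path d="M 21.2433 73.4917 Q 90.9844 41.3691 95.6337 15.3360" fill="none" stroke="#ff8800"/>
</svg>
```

(bCNC post)
(Date: synthetic)
G21
G90
G0 X26.7049 Y39.9843
M3 S536
G1 X197.3655 Y102.7989 F1886
M5
G0 X27.8831 Y55.9320
M3 S536
G1 X42.3215 Y60.9325 F1886
G1 X101.2280 Y37.6326
M5
G0 X112.4982 Y77.8254
M3 S536
G1 X124.3787 Y66.4680 F1886
G1 X138.2196 Y57.6077
G1 X152.2398 Y52.4506
G1 X164.6585 Y52.2030
G1 X173.6944 Y58.0708
M5
G0 X21.2433 Y48.0909
M3 S536
G1 X46.5361 Y60.6964 F1886
G1 X66.6215 Y72.8147
G1 X81.4996 Y84.4458
G1 X91.1703 Y95.5898
G1 X95.6337 Y106.2466
M5
G0 X0.0000 Y0.0000

Since the viewBox matches the mm dimensions, user units are millimetres directly. The only transform is the Y-flip y_m = 121.5826 − y_svg.

Shape 1 is a line segment drawn with `<path>`. Its stroke #ff8800 means score at S536, F1886. After flipping Y the toolpath is (26.7049,39.9843) → (197.3655,102.7989).

Shape 2 is a open polyline drawn with `<path>`. Its stroke #ff8800 means score at S536, F1886. After flipping Y the toolpath is (27.8831,55.9320) → (42.3215,60.9325) → (101.2280,37.6326).

Shape 3 is a cubic bezier drawn with `<path>`. Its stroke #ff8800 means score at S536, F1886. After flipping Y the toolpath is (112.4982,77.8254) → (124.3787,66.4680) → (138.2196,57.6077) → (152.2398,52.4506) → (164.6585,52.2030) → (173.6944,58.0708).

Shape 4 is a quadratic bezier drawn with `<path>`. Its stroke #ff8800 means score at S536, F1886. After flipping Y the toolpath is (21.2433,48.0909) → (46.5361,60.6964) → (66.6215,72.8147) → (81.4996,84.4458) → (91.1703,95.5898) → (95.6337,106.2466).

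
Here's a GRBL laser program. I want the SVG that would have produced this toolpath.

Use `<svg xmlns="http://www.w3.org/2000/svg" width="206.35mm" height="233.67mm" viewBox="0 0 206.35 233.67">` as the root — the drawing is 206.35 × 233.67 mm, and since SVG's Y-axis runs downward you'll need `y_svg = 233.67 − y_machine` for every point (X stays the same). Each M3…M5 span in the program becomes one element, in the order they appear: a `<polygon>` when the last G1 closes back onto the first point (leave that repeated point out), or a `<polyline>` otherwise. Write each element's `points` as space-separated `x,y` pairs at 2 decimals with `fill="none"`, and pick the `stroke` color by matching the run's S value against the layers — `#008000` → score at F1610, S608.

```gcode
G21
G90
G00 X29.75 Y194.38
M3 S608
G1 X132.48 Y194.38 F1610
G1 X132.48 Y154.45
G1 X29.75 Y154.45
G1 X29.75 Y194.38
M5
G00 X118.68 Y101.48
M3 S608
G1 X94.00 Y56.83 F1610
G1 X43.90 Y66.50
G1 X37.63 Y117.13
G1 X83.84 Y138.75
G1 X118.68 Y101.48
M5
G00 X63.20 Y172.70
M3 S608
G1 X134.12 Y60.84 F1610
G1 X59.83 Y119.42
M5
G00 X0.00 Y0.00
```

Each laser-on run becomes one SVG element. Flip Y back into SVG space with y_svg = 233.67 − y_machine. Every run uses S608, so all elements get stroke `#008000` (score).

Run 1: The run returns to its start, so emit a `<polygon>` with points (Y-flipped): 29.75,39.29 132.48,39.29 132.48,79.22 29.75,79.22.

Run 2: The run returns to its start, so emit a `<polygon>` with points (Y-flipped): 118.68,132.19 94.00,176.84 43.90,167.17 37.63,116.54 83.84,94.92.

Run 3: The run is open, so emit a `<polyline>` with points (Y-flipped): 63.20,60.97 134.12,172.83 59.83,114.25.

<svg xmlns="http://www.w3.org/2000/svg" width="206.35mm" height="233.67mm" viewBox="0 0 206.35 233.67">
  <polygon points="29.75,39.29 132.48,39.29 132.48,79.22 29.75,79.22" fill="none" stroke="#008000"/>
  <polygon points="118.68,132.19 94.00,176.84 43.90,167.17 37.63,116.54 83.84,94.92" fill="none" stroke="#008000"/>
  <polyline points="63.20,60.97 134.12,172.83 59.83,114.25" fill="none" stroke="#008000"/>
</svg>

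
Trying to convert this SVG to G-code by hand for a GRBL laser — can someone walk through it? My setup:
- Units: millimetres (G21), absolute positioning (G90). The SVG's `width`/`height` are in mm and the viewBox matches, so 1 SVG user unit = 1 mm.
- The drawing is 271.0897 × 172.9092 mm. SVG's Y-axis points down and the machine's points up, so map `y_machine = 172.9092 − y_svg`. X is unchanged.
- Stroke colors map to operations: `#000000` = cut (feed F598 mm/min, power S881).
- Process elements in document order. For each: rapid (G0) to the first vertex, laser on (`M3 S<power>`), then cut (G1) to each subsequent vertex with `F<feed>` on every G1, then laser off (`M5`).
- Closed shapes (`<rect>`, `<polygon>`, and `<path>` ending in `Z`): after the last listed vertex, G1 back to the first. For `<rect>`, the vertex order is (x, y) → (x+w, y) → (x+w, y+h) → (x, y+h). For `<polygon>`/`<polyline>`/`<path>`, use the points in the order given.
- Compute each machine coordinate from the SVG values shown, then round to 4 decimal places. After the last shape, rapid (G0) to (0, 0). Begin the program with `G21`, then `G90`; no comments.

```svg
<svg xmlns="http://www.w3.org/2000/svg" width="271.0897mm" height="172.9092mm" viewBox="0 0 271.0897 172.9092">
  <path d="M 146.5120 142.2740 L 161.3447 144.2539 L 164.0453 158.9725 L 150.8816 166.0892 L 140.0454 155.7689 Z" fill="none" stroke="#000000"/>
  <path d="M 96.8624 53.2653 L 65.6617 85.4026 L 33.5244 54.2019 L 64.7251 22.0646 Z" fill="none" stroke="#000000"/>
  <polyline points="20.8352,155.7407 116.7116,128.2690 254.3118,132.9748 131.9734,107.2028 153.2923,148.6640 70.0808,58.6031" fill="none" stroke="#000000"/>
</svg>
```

viewBox `0 0 271.0897 172.9092` with mm width/height → 1 unit = 1 mm. Flip: y_m = 172.9092 − y_svg.

**Shape 1** — `<path>` regular polygon, stroke `#000000` → cut (S881, F598). Machine vertices: (146.5120,30.6352) → (161.3447,28.6553) → (164.0453,13.9367) → (150.8816,6.8200) → (140.0454,17.1403) → (146.5120,30.6352). Closed: final G1 returns to the first vertex.

**Shape 2** — `<path>` regular polygon, stroke `#000000` → cut (S881, F598). Machine vertices: (96.8624,119.6439) → (65.6617,87.5066) → (33.5244,118.7073) → (64.7251,150.8446) → (96.8624,119.6439). Closed: final G1 returns to the first vertex.

**Shape 3** — `<polyline>` open polyline, stroke `#000000` → cut (S881, F598). Machine vertices: (20.8352,17.1685) → (116.7116,44.6402) → (254.3118,39.9344) → (131.9734,65.7064) → (153.2923,24.2452) → (70.0808,114.3061). Open path.

G21
G90
G0 X146.5120 Y30.6352
M3 S881
G1 X161.3447 Y28.6553 F598
G1 X164.0453 Y13.9367 F598
G1 X150.8816 Y6.8200 F598
G1 X140.0454 Y17.1403 F598
G1 X146.5120 Y30.6352 F598
M5
G0 X96.8624 Y119.6439
M3 S881
G1 X65.6617 Y87.5066 F598
G1 X33.5244 Y118.7073 F598
G1 X64.7251 Y150.8446 F598
G1 X96.8624 Y119.6439 F598
M5
G0 X20.8352 Y17.1685
M3 S881
G1 X116.7116 Y44.6402 F598
G1 X254.3118 Y39.9344 F598
G1 X131.9734 Y65.7064 F598
G1 X153.2923 Y24.2452 F598
G1 X70.0808 Y114.3061 F598
M5
G0 X0.0000 Y0.0000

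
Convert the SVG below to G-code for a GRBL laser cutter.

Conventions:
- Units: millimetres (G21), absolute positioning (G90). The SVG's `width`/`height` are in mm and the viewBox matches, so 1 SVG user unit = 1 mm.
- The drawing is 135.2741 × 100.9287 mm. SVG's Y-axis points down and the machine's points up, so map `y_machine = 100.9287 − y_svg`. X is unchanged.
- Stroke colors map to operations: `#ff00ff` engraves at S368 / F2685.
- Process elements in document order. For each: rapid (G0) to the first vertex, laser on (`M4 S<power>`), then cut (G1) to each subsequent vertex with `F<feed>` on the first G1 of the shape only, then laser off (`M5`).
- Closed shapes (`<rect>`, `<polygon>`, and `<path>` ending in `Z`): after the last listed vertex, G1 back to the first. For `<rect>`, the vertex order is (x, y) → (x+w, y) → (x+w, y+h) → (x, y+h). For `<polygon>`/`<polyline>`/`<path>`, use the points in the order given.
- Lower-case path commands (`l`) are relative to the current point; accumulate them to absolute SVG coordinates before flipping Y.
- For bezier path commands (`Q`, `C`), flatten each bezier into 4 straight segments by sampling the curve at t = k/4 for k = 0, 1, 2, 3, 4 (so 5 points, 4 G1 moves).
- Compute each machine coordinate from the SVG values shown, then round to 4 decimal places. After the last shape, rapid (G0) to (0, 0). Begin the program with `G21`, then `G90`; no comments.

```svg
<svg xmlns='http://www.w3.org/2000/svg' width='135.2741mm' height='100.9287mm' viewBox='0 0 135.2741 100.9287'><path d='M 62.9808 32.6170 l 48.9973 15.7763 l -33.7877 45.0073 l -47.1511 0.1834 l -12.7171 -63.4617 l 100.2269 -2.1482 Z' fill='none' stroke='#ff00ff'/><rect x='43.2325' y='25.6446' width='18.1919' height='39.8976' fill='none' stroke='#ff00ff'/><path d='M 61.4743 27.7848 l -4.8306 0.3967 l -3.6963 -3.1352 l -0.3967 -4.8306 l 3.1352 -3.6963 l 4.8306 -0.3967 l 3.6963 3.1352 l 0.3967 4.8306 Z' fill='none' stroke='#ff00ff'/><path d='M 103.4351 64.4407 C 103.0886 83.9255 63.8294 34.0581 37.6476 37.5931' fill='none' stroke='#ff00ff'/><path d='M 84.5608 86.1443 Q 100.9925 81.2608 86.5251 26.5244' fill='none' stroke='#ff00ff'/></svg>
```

G21
G90
G0 X62.9808 Y68.3117
M4 S368
G1 X111.9781 Y52.5354 F2685
G1 X78.1904 Y7.5281
G1 X31.0393 Y7.3447
G1 X18.3222 Y70.8064
G1 X118.5491 Y72.9546
G1 X62.9808 Y68.3117
M5
G0 X43.2325 Y75.2841
M4 S368
G1 X61.4244 Y75.2841 F2685
G1 X61.4244 Y35.3865
G1 X43.2325 Y35.3865
G1 X43.2325 Y75.2841
M5
G0 X61.4743 Y73.1439
M4 S368
G1 X56.6437 Y72.7472 F2685
G1 X52.9474 Y75.8824
G1 X52.5507 Y80.7130
G1 X55.6859 Y84.4093
G1 X60.5165 Y84.8060
G1 X64.2128 Y81.6708
G1 X64.6095 Y76.8402
G1 X61.4743 Y73.1439
M5
G0 X103.4351 Y36.4880
M4 S368
G1 X96.6914 Y32.9599 F2685
G1 X80.2296 Y43.9306
G1 X58.9236 Y57.8919
G1 X37.6476 Y63.3356
M5
G0 X84.5608 Y14.7844
M4 S368
G1 X90.8455 Y20.3420 F2685
G1 X93.2677 Y32.1311
G1 X91.8276 Y50.1519
G1 X86.5251 Y74.4043
M5
G0 X0.0000 Y0.0000

Since the viewBox matches the mm dimensions, user units are millimetres directly. The only transform is the Y-flip y_m = 100.9287 − y_svg.

Shape 1 is a closed polygon drawn with `<path>`. Its stroke #ff00ff means engrave at S368, F2685. After flipping Y the toolpath is (62.9808,68.3117) → (111.9781,52.5354) → (78.1904,7.5281) → (31.0393,7.3447) → (18.3222,70.8064) → (118.5491,72.9546) → (62.9808,68.3117), returning to the start.

Shape 2 is a rectangle drawn with `<rect>`. Its stroke #ff00ff means engrave at S368, F2685. After flipping Y the toolpath is (43.2325,75.2841) → (61.4244,75.2841) → (61.4244,35.3865) → (43.2325,35.3865) → (43.2325,75.2841), returning to the start.

Shape 3 is a regular polygon drawn with `<path>`. Its stroke #ff00ff means engrave at S368, F2685. After flipping Y the toolpath is (61.4743,73.1439) → (56.6437,72.7472) → (52.9474,75.8824) → (52.5507,80.7130) → (55.6859,84.4093) → (60.5165,84.8060) → (64.2128,81.6708) → (64.6095,76.8402) → (61.4743,73.1439), returning to the start.

Shape 4 is a cubic bezier drawn with `<path>`. Its stroke #ff00ff means engrave at S368, F2685. After flipping Y the toolpath is (103.4351,36.4880) → (96.6914,32.9599) → (80.2296,43.9306) → (58.9236,57.8919) → (37.6476,63.3356).

Shape 5 is a quadratic bezier drawn with `<path>`. Its stroke #ff00ff means engrave at S368, F2685. After flipping Y the toolpath is (84.5608,14.7844) → (90.8455,20.3420) → (93.2677,32.1311) → (91.8276,50.1519) → (86.5251,74.4043).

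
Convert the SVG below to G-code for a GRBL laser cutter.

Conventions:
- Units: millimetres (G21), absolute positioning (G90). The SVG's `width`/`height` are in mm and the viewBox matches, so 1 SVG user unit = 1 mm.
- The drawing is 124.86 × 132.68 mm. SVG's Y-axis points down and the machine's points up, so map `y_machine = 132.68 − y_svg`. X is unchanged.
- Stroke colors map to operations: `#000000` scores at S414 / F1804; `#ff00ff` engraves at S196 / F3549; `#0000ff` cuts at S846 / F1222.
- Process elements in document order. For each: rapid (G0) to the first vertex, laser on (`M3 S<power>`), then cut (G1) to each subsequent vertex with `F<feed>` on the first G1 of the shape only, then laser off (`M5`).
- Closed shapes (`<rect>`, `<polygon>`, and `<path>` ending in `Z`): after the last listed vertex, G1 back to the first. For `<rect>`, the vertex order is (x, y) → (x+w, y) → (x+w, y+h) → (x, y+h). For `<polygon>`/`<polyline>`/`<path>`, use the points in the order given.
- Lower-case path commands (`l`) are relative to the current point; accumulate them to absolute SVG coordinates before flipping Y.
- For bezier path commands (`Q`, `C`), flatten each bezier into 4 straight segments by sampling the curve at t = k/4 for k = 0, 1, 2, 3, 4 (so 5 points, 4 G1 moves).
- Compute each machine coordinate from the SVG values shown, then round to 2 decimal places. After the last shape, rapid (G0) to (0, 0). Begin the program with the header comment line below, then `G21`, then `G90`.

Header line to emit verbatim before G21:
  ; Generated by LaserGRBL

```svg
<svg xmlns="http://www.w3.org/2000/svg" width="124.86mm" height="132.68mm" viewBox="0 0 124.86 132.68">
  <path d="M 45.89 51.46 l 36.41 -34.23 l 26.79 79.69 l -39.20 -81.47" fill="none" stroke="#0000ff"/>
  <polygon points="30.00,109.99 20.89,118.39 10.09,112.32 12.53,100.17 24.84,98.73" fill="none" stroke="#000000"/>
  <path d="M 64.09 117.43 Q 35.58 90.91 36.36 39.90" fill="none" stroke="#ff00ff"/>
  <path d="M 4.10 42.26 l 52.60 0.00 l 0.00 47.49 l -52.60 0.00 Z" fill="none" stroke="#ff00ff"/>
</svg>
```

viewBox `0 0 124.86 132.68` with mm width/height → 1 unit = 1 mm. Flip: y_m = 132.68 − y_svg.

**Shape 1** — `<path>` open polyline, stroke `#0000ff` → cut (S846, F1222). Machine vertices: (45.89,81.22) → (82.30,115.45) → (109.09,35.76) → (69.89,117.23). Open path.

**Shape 2** — `<polygon>` regular polygon, stroke `#000000` → score (S414, F1804). Machine vertices: (30.00,22.69) → (20.89,14.29) → (10.09,20.36) → (12.53,32.51) → (24.84,33.95) → (30.00,22.69). Closed: final G1 returns to the first vertex.

**Shape 3** — `<path>` quadratic bezier, stroke `#ff00ff` → engrave (S196, F3549). Control points (SVG): P0=(64.09,117.43), P1=(35.58,90.91), P2=(36.36,39.90); sampled at t=k/4. Machine vertices: (64.09,15.25) → (51.67,30.04) → (42.90,47.89) → (37.80,68.81) → (36.36,92.78). Open path.

**Shape 4** — `<path>` rectangle, stroke `#ff00ff` → engrave (S196, F3549). Machine vertices: (4.10,90.42) → (56.70,90.42) → (56.70,42.93) → (4.10,42.93) → (4.10,90.42). Closed: final G1 returns to the first vertex.

; Generated by LaserGRBL
G21
G90
G0 X45.89 Y81.22
M3 S846
G1 X82.30 Y115.45 F1222
G1 X109.09 Y35.76
G1 X69.89 Y117.23
M5
G0 X30.00 Y22.69
M3 S414
G1 X20.89 Y14.29 F1804
G1 X10.09 Y20.36
G1 X12.53 Y32.51
G1 X24.84 Y33.95
G1 X30.00 Y22.69
M5
G0 X64.09 Y15.25
M3 S196
G1 X51.67 Y30.04 F3549
G1 X42.90 Y47.89
G1 X37.80 Y68.81
G1 X36.36 Y92.78
M5
G0 X4.10 Y90.42
M3 S196
G1 X56.70 Y90.42 F3549
G1 X56.70 Y42.93
G1 X4.10 Y42.93
G1 X4.10 Y90.42
M5
G0 X0.00 Y0.00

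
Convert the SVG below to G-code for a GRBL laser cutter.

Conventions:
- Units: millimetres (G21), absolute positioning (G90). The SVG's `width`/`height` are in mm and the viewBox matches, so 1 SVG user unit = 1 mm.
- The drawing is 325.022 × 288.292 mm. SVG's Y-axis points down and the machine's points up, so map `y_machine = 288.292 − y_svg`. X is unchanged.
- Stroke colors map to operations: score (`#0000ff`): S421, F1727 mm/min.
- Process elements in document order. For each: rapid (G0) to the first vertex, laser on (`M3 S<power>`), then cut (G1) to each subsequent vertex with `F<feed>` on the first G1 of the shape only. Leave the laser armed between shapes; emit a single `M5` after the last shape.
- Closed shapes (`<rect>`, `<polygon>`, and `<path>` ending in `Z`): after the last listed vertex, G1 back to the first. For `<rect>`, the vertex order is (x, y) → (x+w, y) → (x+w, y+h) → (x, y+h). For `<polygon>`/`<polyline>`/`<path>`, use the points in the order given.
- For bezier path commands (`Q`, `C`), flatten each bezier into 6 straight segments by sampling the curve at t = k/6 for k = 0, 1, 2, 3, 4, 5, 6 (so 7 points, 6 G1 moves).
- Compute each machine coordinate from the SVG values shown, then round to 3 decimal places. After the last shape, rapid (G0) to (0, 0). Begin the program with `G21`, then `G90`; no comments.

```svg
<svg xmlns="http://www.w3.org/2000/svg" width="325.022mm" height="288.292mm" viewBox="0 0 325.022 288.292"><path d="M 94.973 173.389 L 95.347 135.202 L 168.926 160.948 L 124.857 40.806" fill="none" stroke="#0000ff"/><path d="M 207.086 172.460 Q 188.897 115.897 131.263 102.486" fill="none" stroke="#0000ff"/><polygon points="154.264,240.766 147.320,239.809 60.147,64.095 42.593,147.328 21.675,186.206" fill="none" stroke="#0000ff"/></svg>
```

1 u = 1 mm; y_m = 288.292 − y.

[1] `<path>` open polyline, #0000ff→score S421 F1727: (94.973,114.903) → (95.347,153.090) → (168.926,127.344) → (124.857,247.486)

[2] `<path>` quadratic bezier, #0000ff→score S421 F1727: (207.086,115.832) → (199.927,133.488) → (190.577,148.746) → (179.036,161.607) → (165.303,172.071) → (149.379,180.137) → (131.263,185.806)

[3] `<polygon>` closed polygon, #0000ff→score S421 F1727: (154.264,47.526) → (147.320,48.483) → (60.147,224.197) → (42.593,140.964) → (21.675,102.086) → (154.264,47.526) (closed)

G21
G90
G0 X94.973 Y114.903
M3 S421
G1 X95.347 Y153.090 F1727
G1 X168.926 Y127.344
G1 X124.857 Y247.486
G0 X207.086 Y115.832
M3 S421
G1 X199.927 Y133.488 F1727
G1 X190.577 Y148.746
G1 X179.036 Y161.607
G1 X165.303 Y172.071
G1 X149.379 Y180.137
G1 X131.263 Y185.806
G0 X154.264 Y47.526
M3 S421
G1 X147.320 Y48.483 F1727
G1 X60.147 Y224.197
G1 X42.593 Y140.964
G1 X21.675 Y102.086
G1 X154.264 Y47.526
M5
G0 X0.000 Y0.000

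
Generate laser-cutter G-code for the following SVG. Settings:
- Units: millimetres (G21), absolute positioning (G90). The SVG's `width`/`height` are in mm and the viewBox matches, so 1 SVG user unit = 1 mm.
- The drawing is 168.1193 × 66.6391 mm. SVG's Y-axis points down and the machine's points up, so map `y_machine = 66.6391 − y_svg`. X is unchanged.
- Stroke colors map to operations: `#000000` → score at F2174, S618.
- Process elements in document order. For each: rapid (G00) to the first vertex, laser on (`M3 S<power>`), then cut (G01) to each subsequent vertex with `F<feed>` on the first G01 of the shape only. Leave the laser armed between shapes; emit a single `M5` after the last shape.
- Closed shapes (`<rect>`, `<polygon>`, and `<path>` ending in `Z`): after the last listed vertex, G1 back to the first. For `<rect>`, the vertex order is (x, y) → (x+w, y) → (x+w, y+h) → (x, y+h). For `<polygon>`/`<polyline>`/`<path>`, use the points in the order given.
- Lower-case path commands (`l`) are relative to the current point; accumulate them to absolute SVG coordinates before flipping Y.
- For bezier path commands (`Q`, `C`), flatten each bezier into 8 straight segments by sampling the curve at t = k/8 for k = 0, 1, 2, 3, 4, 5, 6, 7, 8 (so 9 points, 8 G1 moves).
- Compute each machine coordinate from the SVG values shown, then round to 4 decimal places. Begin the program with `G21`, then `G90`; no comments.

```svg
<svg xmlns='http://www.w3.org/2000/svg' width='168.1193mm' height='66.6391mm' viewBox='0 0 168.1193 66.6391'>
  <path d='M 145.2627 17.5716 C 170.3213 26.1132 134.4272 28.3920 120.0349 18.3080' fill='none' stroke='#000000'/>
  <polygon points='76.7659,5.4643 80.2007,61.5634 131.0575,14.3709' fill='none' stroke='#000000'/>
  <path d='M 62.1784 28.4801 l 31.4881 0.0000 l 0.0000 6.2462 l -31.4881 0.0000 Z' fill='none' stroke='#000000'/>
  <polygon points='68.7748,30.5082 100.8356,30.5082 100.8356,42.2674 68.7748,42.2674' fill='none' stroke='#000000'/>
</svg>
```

1 u = 1 mm; y_m = 66.6391 − y.

[1] `<path>` cubic bezier, #000000→score S618 F2174: (145.2627,49.0675) → (151.9636,46.1699) → (153.9164,43.9309) → (152.0874,42.4220) → (147.4429,41.7147) → (140.9491,41.8805) → (133.5724,42.9908) → (126.2789,45.1172) → (120.0349,48.3311)

[2] `<polygon>` closed polygon, #000000→score S618 F2174: (76.7659,61.1748) → (80.2007,5.0757) → (131.0575,52.2682) → (76.7659,61.1748) (closed)

[3] `<path>` rectangle, #000000→score S618 F2174: (62.1784,38.1590) → (93.6665,38.1590) → (93.6665,31.9128) → (62.1784,31.9128) → (62.1784,38.1590) (closed)

[4] `<polygon>` rectangle, #000000→score S618 F2174: (68.7748,36.1309) → (100.8356,36.1309) → (100.8356,24.3717) → (68.7748,24.3717) → (68.7748,36.1309) (closed)

G21
G90
G00 X145.2627 Y49.0675
M3 S618
G01 X151.9636 Y46.1699 F2174
G01 X153.9164 Y43.9309
G01 X152.0874 Y42.4220
G01 X147.4429 Y41.7147
G01 X140.9491 Y41.8805
G01 X133.5724 Y42.9908
G01 X126.2789 Y45.1172
G01 X120.0349 Y48.3311
G00 X76.7659 Y61.1748
M3 S618
G01 X80.2007 Y5.0757 F2174
G01 X131.0575 Y52.2682
G01 X76.7659 Y61.1748
G00 X62.1784 Y38.1590
M3 S618
G01 X93.6665 Y38.1590 F2174
G01 X93.6665 Y31.9128
G01 X62.1784 Y31.9128
G01 X62.1784 Y38.1590
G00 X68.7748 Y36.1309
M3 S618
G01 X100.8356 Y36.1309 F2174
G01 X100.8356 Y24.3717
G01 X68.7748 Y24.3717
G01 X68.7748 Y36.1309
M5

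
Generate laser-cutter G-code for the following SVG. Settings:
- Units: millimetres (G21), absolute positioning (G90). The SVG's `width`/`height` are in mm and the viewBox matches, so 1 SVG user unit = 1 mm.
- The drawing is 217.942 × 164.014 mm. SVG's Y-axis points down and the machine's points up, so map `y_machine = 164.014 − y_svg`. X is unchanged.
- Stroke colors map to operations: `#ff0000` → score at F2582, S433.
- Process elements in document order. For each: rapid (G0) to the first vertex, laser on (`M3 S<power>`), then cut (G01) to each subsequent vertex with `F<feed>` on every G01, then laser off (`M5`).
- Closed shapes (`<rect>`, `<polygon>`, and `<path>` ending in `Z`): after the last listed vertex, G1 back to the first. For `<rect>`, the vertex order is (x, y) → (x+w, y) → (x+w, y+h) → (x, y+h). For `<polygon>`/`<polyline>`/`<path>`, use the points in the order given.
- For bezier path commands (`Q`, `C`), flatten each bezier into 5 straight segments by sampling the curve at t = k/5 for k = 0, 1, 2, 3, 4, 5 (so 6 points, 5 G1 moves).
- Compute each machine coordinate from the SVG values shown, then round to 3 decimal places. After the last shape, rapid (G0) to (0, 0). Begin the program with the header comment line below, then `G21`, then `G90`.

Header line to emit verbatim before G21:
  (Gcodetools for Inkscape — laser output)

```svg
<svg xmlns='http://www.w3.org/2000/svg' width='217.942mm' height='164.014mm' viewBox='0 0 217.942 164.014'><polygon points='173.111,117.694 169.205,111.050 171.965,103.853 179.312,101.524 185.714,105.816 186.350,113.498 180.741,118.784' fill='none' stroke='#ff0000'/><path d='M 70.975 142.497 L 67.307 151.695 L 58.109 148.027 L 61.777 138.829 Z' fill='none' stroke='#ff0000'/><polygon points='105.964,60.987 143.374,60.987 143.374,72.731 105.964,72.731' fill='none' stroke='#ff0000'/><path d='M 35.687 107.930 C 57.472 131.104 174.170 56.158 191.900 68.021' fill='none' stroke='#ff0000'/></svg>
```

(Gcodetools for Inkscape — laser output)
G21
G90
G0 X173.111 Y46.320
M3 S433
G01 X169.205 Y52.964 F2582
G01 X171.965 Y60.161 F2582
G01 X179.312 Y62.490 F2582
G01 X185.714 Y58.198 F2582
G01 X186.350 Y50.516 F2582
G01 X180.741 Y45.230 F2582
G01 X173.111 Y46.320 F2582
M5
G0 X70.975 Y21.517
M3 S433
G01 X67.307 Y12.319 F2582
G01 X58.109 Y15.987 F2582
G01 X61.777 Y25.185 F2582
G01 X70.975 Y21.517 F2582
M5
G0 X105.964 Y103.027
M3 S433
G01 X143.374 Y103.027 F2582
G01 X143.374 Y91.283 F2582
G01 X105.964 Y91.283 F2582
G01 X105.964 Y103.027 F2582
M5
G0 X35.687 Y56.084
M3 S433
G01 X58.597 Y52.475 F2582
G01 X94.979 Y63.537 F2582
G01 X135.528 Y80.396 F2582
G01 X170.937 Y94.173 F2582
G01 X191.900 Y95.993 F2582
M5
G0 X0.000 Y0.000

viewBox `0 0 217.942 164.014` with mm width/height → 1 unit = 1 mm. Flip: y_m = 164.014 − y_svg.

**Shape 1** — `<polygon>` regular polygon, stroke `#ff0000` → score (S433, F2582). Machine vertices: (173.111,46.320) → (169.205,52.964) → (171.965,60.161) → (179.312,62.490) → (185.714,58.198) → (186.350,50.516) → (180.741,45.230) → (173.111,46.320). Closed: final G1 returns to the first vertex.

**Shape 2** — `<path>` regular polygon, stroke `#ff0000` → score (S433, F2582). Machine vertices: (70.975,21.517) → (67.307,12.319) → (58.109,15.987) → (61.777,25.185) → (70.975,21.517). Closed: final G1 returns to the first vertex.

**Shape 3** — `<polygon>` rectangle, stroke `#ff0000` → score (S433, F2582). Machine vertices: (105.964,103.027) → (143.374,103.027) → (143.374,91.283) → (105.964,91.283) → (105.964,103.027). Closed: final G1 returns to the first vertex.

**Shape 4** — `<path>` cubic bezier, stroke `#ff0000` → score (S433, F2582). Control points (SVG): P0=(35.687,107.930), P1=(57.472,131.104), P2=(174.170,56.158), P3=(191.900,68.021); sampled at t=k/5. Machine vertices: (35.687,56.084) → (58.597,52.475) → (94.979,63.537) → (135.528,80.396) → (170.937,94.173) → (191.900,95.993). Open path.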